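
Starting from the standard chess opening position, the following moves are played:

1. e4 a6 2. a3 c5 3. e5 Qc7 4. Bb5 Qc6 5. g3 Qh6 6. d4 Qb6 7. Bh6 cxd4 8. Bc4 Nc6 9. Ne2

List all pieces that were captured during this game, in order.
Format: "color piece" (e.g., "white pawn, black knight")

Tracking captures:
  cxd4: captured white pawn

white pawn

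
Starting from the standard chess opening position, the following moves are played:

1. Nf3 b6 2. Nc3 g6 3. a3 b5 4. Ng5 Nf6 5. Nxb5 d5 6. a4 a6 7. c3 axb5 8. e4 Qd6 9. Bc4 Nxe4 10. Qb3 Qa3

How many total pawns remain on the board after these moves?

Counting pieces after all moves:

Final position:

  a b c d e f g h
  ─────────────────
8│♜ ♞ ♝ · ♚ ♝ · ♜│8
7│· · ♟ · ♟ ♟ · ♟│7
6│· · · · · · ♟ ·│6
5│· ♟ · ♟ · · ♘ ·│5
4│♙ · ♗ · ♞ · · ·│4
3│♛ ♕ ♙ · · · · ·│3
2│· ♙ · ♙ · ♙ ♙ ♙│2
1│♖ · ♗ · ♔ · · ♖│1
  ─────────────────
  a b c d e f g h


14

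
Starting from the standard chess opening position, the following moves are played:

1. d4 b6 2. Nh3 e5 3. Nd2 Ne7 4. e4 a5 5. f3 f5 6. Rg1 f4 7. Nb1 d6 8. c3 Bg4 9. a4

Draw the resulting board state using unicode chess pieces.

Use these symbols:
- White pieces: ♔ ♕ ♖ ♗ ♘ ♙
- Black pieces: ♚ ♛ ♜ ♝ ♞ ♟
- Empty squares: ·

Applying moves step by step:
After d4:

♜ ♞ ♝ ♛ ♚ ♝ ♞ ♜
♟ ♟ ♟ ♟ ♟ ♟ ♟ ♟
· · · · · · · ·
· · · · · · · ·
· · · ♙ · · · ·
· · · · · · · ·
♙ ♙ ♙ · ♙ ♙ ♙ ♙
♖ ♘ ♗ ♕ ♔ ♗ ♘ ♖


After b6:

♜ ♞ ♝ ♛ ♚ ♝ ♞ ♜
♟ · ♟ ♟ ♟ ♟ ♟ ♟
· ♟ · · · · · ·
· · · · · · · ·
· · · ♙ · · · ·
· · · · · · · ·
♙ ♙ ♙ · ♙ ♙ ♙ ♙
♖ ♘ ♗ ♕ ♔ ♗ ♘ ♖


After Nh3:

♜ ♞ ♝ ♛ ♚ ♝ ♞ ♜
♟ · ♟ ♟ ♟ ♟ ♟ ♟
· ♟ · · · · · ·
· · · · · · · ·
· · · ♙ · · · ·
· · · · · · · ♘
♙ ♙ ♙ · ♙ ♙ ♙ ♙
♖ ♘ ♗ ♕ ♔ ♗ · ♖


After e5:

♜ ♞ ♝ ♛ ♚ ♝ ♞ ♜
♟ · ♟ ♟ · ♟ ♟ ♟
· ♟ · · · · · ·
· · · · ♟ · · ·
· · · ♙ · · · ·
· · · · · · · ♘
♙ ♙ ♙ · ♙ ♙ ♙ ♙
♖ ♘ ♗ ♕ ♔ ♗ · ♖


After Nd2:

♜ ♞ ♝ ♛ ♚ ♝ ♞ ♜
♟ · ♟ ♟ · ♟ ♟ ♟
· ♟ · · · · · ·
· · · · ♟ · · ·
· · · ♙ · · · ·
· · · · · · · ♘
♙ ♙ ♙ ♘ ♙ ♙ ♙ ♙
♖ · ♗ ♕ ♔ ♗ · ♖


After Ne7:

♜ ♞ ♝ ♛ ♚ ♝ · ♜
♟ · ♟ ♟ ♞ ♟ ♟ ♟
· ♟ · · · · · ·
· · · · ♟ · · ·
· · · ♙ · · · ·
· · · · · · · ♘
♙ ♙ ♙ ♘ ♙ ♙ ♙ ♙
♖ · ♗ ♕ ♔ ♗ · ♖


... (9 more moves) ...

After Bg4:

♜ ♞ · ♛ ♚ ♝ · ♜
· · ♟ · ♞ · ♟ ♟
· ♟ · ♟ · · · ·
♟ · · · ♟ · · ·
· · · ♙ ♙ ♟ ♝ ·
· · ♙ · · ♙ · ♘
♙ ♙ · · · · ♙ ♙
♖ ♘ ♗ ♕ ♔ ♗ ♖ ·


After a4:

♜ ♞ · ♛ ♚ ♝ · ♜
· · ♟ · ♞ · ♟ ♟
· ♟ · ♟ · · · ·
♟ · · · ♟ · · ·
♙ · · ♙ ♙ ♟ ♝ ·
· · ♙ · · ♙ · ♘
· ♙ · · · · ♙ ♙
♖ ♘ ♗ ♕ ♔ ♗ ♖ ·



  a b c d e f g h
  ─────────────────
8│♜ ♞ · ♛ ♚ ♝ · ♜│8
7│· · ♟ · ♞ · ♟ ♟│7
6│· ♟ · ♟ · · · ·│6
5│♟ · · · ♟ · · ·│5
4│♙ · · ♙ ♙ ♟ ♝ ·│4
3│· · ♙ · · ♙ · ♘│3
2│· ♙ · · · · ♙ ♙│2
1│♖ ♘ ♗ ♕ ♔ ♗ ♖ ·│1
  ─────────────────
  a b c d e f g h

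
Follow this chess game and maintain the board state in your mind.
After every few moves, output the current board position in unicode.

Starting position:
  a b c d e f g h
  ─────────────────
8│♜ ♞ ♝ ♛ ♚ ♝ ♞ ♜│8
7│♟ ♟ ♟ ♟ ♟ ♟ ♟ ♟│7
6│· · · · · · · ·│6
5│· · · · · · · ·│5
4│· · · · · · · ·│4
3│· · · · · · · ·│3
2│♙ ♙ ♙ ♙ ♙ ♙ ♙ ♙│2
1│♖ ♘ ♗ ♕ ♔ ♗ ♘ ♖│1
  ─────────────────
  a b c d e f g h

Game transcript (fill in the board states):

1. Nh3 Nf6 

  a b c d e f g h
  ─────────────────
8│♜ ♞ ♝ ♛ ♚ ♝ · ♜│8
7│♟ ♟ ♟ ♟ ♟ ♟ ♟ ♟│7
6│· · · · · ♞ · ·│6
5│· · · · · · · ·│5
4│· · · · · · · ·│4
3│· · · · · · · ♘│3
2│♙ ♙ ♙ ♙ ♙ ♙ ♙ ♙│2
1│♖ ♘ ♗ ♕ ♔ ♗ · ♖│1
  ─────────────────
  a b c d e f g h

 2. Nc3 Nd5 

  a b c d e f g h
  ─────────────────
8│♜ ♞ ♝ ♛ ♚ ♝ · ♜│8
7│♟ ♟ ♟ ♟ ♟ ♟ ♟ ♟│7
6│· · · · · · · ·│6
5│· · · ♞ · · · ·│5
4│· · · · · · · ·│4
3│· · ♘ · · · · ♘│3
2│♙ ♙ ♙ ♙ ♙ ♙ ♙ ♙│2
1│♖ · ♗ ♕ ♔ ♗ · ♖│1
  ─────────────────
  a b c d e f g h

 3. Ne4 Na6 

  a b c d e f g h
  ─────────────────
8│♜ · ♝ ♛ ♚ ♝ · ♜│8
7│♟ ♟ ♟ ♟ ♟ ♟ ♟ ♟│7
6│♞ · · · · · · ·│6
5│· · · ♞ · · · ·│5
4│· · · · ♘ · · ·│4
3│· · · · · · · ♘│3
2│♙ ♙ ♙ ♙ ♙ ♙ ♙ ♙│2
1│♖ · ♗ ♕ ♔ ♗ · ♖│1
  ─────────────────
  a b c d e f g h

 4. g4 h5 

  a b c d e f g h
  ─────────────────
8│♜ · ♝ ♛ ♚ ♝ · ♜│8
7│♟ ♟ ♟ ♟ ♟ ♟ ♟ ·│7
6│♞ · · · · · · ·│6
5│· · · ♞ · · · ♟│5
4│· · · · ♘ · ♙ ·│4
3│· · · · · · · ♘│3
2│♙ ♙ ♙ ♙ ♙ ♙ · ♙│2
1│♖ · ♗ ♕ ♔ ♗ · ♖│1
  ─────────────────
  a b c d e f g h

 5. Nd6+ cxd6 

  a b c d e f g h
  ─────────────────
8│♜ · ♝ ♛ ♚ ♝ · ♜│8
7│♟ ♟ · ♟ ♟ ♟ ♟ ·│7
6│♞ · · ♟ · · · ·│6
5│· · · ♞ · · · ♟│5
4│· · · · · · ♙ ·│4
3│· · · · · · · ♘│3
2│♙ ♙ ♙ ♙ ♙ ♙ · ♙│2
1│♖ · ♗ ♕ ♔ ♗ · ♖│1
  ─────────────────
  a b c d e f g h



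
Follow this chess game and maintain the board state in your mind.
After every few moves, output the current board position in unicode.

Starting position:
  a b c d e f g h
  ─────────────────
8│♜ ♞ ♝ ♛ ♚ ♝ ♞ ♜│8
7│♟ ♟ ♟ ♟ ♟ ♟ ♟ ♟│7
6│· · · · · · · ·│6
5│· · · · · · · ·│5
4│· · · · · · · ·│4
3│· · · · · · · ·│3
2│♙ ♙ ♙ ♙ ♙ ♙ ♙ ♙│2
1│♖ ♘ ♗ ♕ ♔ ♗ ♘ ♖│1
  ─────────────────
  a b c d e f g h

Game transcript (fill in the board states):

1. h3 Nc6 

  a b c d e f g h
  ─────────────────
8│♜ · ♝ ♛ ♚ ♝ ♞ ♜│8
7│♟ ♟ ♟ ♟ ♟ ♟ ♟ ♟│7
6│· · ♞ · · · · ·│6
5│· · · · · · · ·│5
4│· · · · · · · ·│4
3│· · · · · · · ♙│3
2│♙ ♙ ♙ ♙ ♙ ♙ ♙ ·│2
1│♖ ♘ ♗ ♕ ♔ ♗ ♘ ♖│1
  ─────────────────
  a b c d e f g h

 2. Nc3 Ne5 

  a b c d e f g h
  ─────────────────
8│♜ · ♝ ♛ ♚ ♝ ♞ ♜│8
7│♟ ♟ ♟ ♟ ♟ ♟ ♟ ♟│7
6│· · · · · · · ·│6
5│· · · · ♞ · · ·│5
4│· · · · · · · ·│4
3│· · ♘ · · · · ♙│3
2│♙ ♙ ♙ ♙ ♙ ♙ ♙ ·│2
1│♖ · ♗ ♕ ♔ ♗ ♘ ♖│1
  ─────────────────
  a b c d e f g h

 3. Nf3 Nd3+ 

  a b c d e f g h
  ─────────────────
8│♜ · ♝ ♛ ♚ ♝ ♞ ♜│8
7│♟ ♟ ♟ ♟ ♟ ♟ ♟ ♟│7
6│· · · · · · · ·│6
5│· · · · · · · ·│5
4│· · · · · · · ·│4
3│· · ♘ ♞ · ♘ · ♙│3
2│♙ ♙ ♙ ♙ ♙ ♙ ♙ ·│2
1│♖ · ♗ ♕ ♔ ♗ · ♖│1
  ─────────────────
  a b c d e f g h

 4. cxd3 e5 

  a b c d e f g h
  ─────────────────
8│♜ · ♝ ♛ ♚ ♝ ♞ ♜│8
7│♟ ♟ ♟ ♟ · ♟ ♟ ♟│7
6│· · · · · · · ·│6
5│· · · · ♟ · · ·│5
4│· · · · · · · ·│4
3│· · ♘ ♙ · ♘ · ♙│3
2│♙ ♙ · ♙ ♙ ♙ ♙ ·│2
1│♖ · ♗ ♕ ♔ ♗ · ♖│1
  ─────────────────
  a b c d e f g h

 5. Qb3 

  a b c d e f g h
  ─────────────────
8│♜ · ♝ ♛ ♚ ♝ ♞ ♜│8
7│♟ ♟ ♟ ♟ · ♟ ♟ ♟│7
6│· · · · · · · ·│6
5│· · · · ♟ · · ·│5
4│· · · · · · · ·│4
3│· ♕ ♘ ♙ · ♘ · ♙│3
2│♙ ♙ · ♙ ♙ ♙ ♙ ·│2
1│♖ · ♗ · ♔ ♗ · ♖│1
  ─────────────────
  a b c d e f g h


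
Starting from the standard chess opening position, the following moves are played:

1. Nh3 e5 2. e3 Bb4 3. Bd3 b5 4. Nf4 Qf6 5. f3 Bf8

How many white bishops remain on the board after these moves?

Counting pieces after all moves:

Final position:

  a b c d e f g h
  ─────────────────
8│♜ ♞ ♝ · ♚ ♝ ♞ ♜│8
7│♟ · ♟ ♟ · ♟ ♟ ♟│7
6│· · · · · ♛ · ·│6
5│· ♟ · · ♟ · · ·│5
4│· · · · · ♘ · ·│4
3│· · · ♗ ♙ ♙ · ·│3
2│♙ ♙ ♙ ♙ · · ♙ ♙│2
1│♖ ♘ ♗ ♕ ♔ · · ♖│1
  ─────────────────
  a b c d e f g h


2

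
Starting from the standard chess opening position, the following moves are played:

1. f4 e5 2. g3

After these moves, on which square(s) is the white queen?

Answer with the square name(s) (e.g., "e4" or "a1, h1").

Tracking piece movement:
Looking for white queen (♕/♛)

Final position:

  a b c d e f g h
  ─────────────────
8│♜ ♞ ♝ ♛ ♚ ♝ ♞ ♜│8
7│♟ ♟ ♟ ♟ · ♟ ♟ ♟│7
6│· · · · · · · ·│6
5│· · · · ♟ · · ·│5
4│· · · · · ♙ · ·│4
3│· · · · · · ♙ ·│3
2│♙ ♙ ♙ ♙ ♙ · · ♙│2
1│♖ ♘ ♗ ♕ ♔ ♗ ♘ ♖│1
  ─────────────────
  a b c d e f g h


d1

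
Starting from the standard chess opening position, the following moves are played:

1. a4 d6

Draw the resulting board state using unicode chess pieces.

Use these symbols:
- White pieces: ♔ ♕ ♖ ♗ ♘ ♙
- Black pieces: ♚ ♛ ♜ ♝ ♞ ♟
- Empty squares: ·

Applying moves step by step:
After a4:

♜ ♞ ♝ ♛ ♚ ♝ ♞ ♜
♟ ♟ ♟ ♟ ♟ ♟ ♟ ♟
· · · · · · · ·
· · · · · · · ·
♙ · · · · · · ·
· · · · · · · ·
· ♙ ♙ ♙ ♙ ♙ ♙ ♙
♖ ♘ ♗ ♕ ♔ ♗ ♘ ♖


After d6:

♜ ♞ ♝ ♛ ♚ ♝ ♞ ♜
♟ ♟ ♟ · ♟ ♟ ♟ ♟
· · · ♟ · · · ·
· · · · · · · ·
♙ · · · · · · ·
· · · · · · · ·
· ♙ ♙ ♙ ♙ ♙ ♙ ♙
♖ ♘ ♗ ♕ ♔ ♗ ♘ ♖



  a b c d e f g h
  ─────────────────
8│♜ ♞ ♝ ♛ ♚ ♝ ♞ ♜│8
7│♟ ♟ ♟ · ♟ ♟ ♟ ♟│7
6│· · · ♟ · · · ·│6
5│· · · · · · · ·│5
4│♙ · · · · · · ·│4
3│· · · · · · · ·│3
2│· ♙ ♙ ♙ ♙ ♙ ♙ ♙│2
1│♖ ♘ ♗ ♕ ♔ ♗ ♘ ♖│1
  ─────────────────
  a b c d e f g h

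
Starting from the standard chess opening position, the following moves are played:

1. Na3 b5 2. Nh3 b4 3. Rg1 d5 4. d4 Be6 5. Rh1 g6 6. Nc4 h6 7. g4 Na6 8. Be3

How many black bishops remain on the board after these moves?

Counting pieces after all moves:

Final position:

  a b c d e f g h
  ─────────────────
8│♜ · · ♛ ♚ ♝ ♞ ♜│8
7│♟ · ♟ · ♟ ♟ · ·│7
6│♞ · · · ♝ · ♟ ♟│6
5│· · · ♟ · · · ·│5
4│· ♟ ♘ ♙ · · ♙ ·│4
3│· · · · ♗ · · ♘│3
2│♙ ♙ ♙ · ♙ ♙ · ♙│2
1│♖ · · ♕ ♔ ♗ · ♖│1
  ─────────────────
  a b c d e f g h


2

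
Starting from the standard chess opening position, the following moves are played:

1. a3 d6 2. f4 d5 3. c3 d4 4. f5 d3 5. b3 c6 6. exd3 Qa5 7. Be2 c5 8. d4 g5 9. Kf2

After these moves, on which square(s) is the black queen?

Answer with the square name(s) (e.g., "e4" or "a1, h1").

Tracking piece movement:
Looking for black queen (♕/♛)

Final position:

  a b c d e f g h
  ─────────────────
8│♜ ♞ ♝ · ♚ ♝ ♞ ♜│8
7│♟ ♟ · · ♟ ♟ · ♟│7
6│· · · · · · · ·│6
5│♛ · ♟ · · ♙ ♟ ·│5
4│· · · ♙ · · · ·│4
3│♙ ♙ ♙ · · · · ·│3
2│· · · ♙ ♗ ♔ ♙ ♙│2
1│♖ ♘ ♗ ♕ · · ♘ ♖│1
  ─────────────────
  a b c d e f g h


a5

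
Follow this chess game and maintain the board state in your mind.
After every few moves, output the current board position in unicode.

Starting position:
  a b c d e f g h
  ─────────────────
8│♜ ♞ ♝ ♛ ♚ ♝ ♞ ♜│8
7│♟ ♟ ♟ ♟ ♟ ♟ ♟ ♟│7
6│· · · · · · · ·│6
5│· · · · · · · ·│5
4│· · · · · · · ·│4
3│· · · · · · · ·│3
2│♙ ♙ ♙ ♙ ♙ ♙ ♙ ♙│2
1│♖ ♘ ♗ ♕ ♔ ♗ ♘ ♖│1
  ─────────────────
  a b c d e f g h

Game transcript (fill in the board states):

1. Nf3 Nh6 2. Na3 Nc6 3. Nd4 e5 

  a b c d e f g h
  ─────────────────
8│♜ · ♝ ♛ ♚ ♝ · ♜│8
7│♟ ♟ ♟ ♟ · ♟ ♟ ♟│7
6│· · ♞ · · · · ♞│6
5│· · · · ♟ · · ·│5
4│· · · ♘ · · · ·│4
3│♘ · · · · · · ·│3
2│♙ ♙ ♙ ♙ ♙ ♙ ♙ ♙│2
1│♖ · ♗ ♕ ♔ ♗ · ♖│1
  ─────────────────
  a b c d e f g h

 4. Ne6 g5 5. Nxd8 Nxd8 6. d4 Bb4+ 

  a b c d e f g h
  ─────────────────
8│♜ · ♝ ♞ ♚ · · ♜│8
7│♟ ♟ ♟ ♟ · ♟ · ♟│7
6│· · · · · · · ♞│6
5│· · · · ♟ · ♟ ·│5
4│· ♝ · ♙ · · · ·│4
3│♘ · · · · · · ·│3
2│♙ ♙ ♙ · ♙ ♙ ♙ ♙│2
1│♖ · ♗ ♕ ♔ ♗ · ♖│1
  ─────────────────
  a b c d e f g h

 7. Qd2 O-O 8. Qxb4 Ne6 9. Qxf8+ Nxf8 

  a b c d e f g h
  ─────────────────
8│♜ · ♝ · · ♞ ♚ ·│8
7│♟ ♟ ♟ ♟ · ♟ · ♟│7
6│· · · · · · · ♞│6
5│· · · · ♟ · ♟ ·│5
4│· · · ♙ · · · ·│4
3│♘ · · · · · · ·│3
2│♙ ♙ ♙ · ♙ ♙ ♙ ♙│2
1│♖ · ♗ · ♔ ♗ · ♖│1
  ─────────────────
  a b c d e f g h

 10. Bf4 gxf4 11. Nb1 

  a b c d e f g h
  ─────────────────
8│♜ · ♝ · · ♞ ♚ ·│8
7│♟ ♟ ♟ ♟ · ♟ · ♟│7
6│· · · · · · · ♞│6
5│· · · · ♟ · · ·│5
4│· · · ♙ · ♟ · ·│4
3│· · · · · · · ·│3
2│♙ ♙ ♙ · ♙ ♙ ♙ ♙│2
1│♖ ♘ · · ♔ ♗ · ♖│1
  ─────────────────
  a b c d e f g h


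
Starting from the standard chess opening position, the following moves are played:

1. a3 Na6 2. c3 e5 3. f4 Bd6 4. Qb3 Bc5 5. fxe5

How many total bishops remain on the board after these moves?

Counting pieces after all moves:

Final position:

  a b c d e f g h
  ─────────────────
8│♜ · ♝ ♛ ♚ · ♞ ♜│8
7│♟ ♟ ♟ ♟ · ♟ ♟ ♟│7
6│♞ · · · · · · ·│6
5│· · ♝ · ♙ · · ·│5
4│· · · · · · · ·│4
3│♙ ♕ ♙ · · · · ·│3
2│· ♙ · ♙ ♙ · ♙ ♙│2
1│♖ ♘ ♗ · ♔ ♗ ♘ ♖│1
  ─────────────────
  a b c d e f g h


4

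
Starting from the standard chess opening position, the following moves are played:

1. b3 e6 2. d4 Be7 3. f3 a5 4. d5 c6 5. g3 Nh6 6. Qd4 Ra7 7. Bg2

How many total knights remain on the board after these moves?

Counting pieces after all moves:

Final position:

  a b c d e f g h
  ─────────────────
8│· ♞ ♝ ♛ ♚ · · ♜│8
7│♜ ♟ · ♟ ♝ ♟ ♟ ♟│7
6│· · ♟ · ♟ · · ♞│6
5│♟ · · ♙ · · · ·│5
4│· · · ♕ · · · ·│4
3│· ♙ · · · ♙ ♙ ·│3
2│♙ · ♙ · ♙ · ♗ ♙│2
1│♖ ♘ ♗ · ♔ · ♘ ♖│1
  ─────────────────
  a b c d e f g h


4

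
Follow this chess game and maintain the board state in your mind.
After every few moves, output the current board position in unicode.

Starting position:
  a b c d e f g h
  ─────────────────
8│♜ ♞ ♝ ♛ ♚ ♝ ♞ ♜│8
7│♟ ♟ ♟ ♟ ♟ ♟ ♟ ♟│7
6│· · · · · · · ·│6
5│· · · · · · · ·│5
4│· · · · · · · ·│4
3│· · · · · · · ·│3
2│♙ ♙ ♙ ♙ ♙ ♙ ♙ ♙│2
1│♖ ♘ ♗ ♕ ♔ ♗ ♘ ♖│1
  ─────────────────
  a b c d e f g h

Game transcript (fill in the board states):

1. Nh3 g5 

  a b c d e f g h
  ─────────────────
8│♜ ♞ ♝ ♛ ♚ ♝ ♞ ♜│8
7│♟ ♟ ♟ ♟ ♟ ♟ · ♟│7
6│· · · · · · · ·│6
5│· · · · · · ♟ ·│5
4│· · · · · · · ·│4
3│· · · · · · · ♘│3
2│♙ ♙ ♙ ♙ ♙ ♙ ♙ ♙│2
1│♖ ♘ ♗ ♕ ♔ ♗ · ♖│1
  ─────────────────
  a b c d e f g h

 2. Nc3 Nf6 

  a b c d e f g h
  ─────────────────
8│♜ ♞ ♝ ♛ ♚ ♝ · ♜│8
7│♟ ♟ ♟ ♟ ♟ ♟ · ♟│7
6│· · · · · ♞ · ·│6
5│· · · · · · ♟ ·│5
4│· · · · · · · ·│4
3│· · ♘ · · · · ♘│3
2│♙ ♙ ♙ ♙ ♙ ♙ ♙ ♙│2
1│♖ · ♗ ♕ ♔ ♗ · ♖│1
  ─────────────────
  a b c d e f g h

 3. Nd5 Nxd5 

  a b c d e f g h
  ─────────────────
8│♜ ♞ ♝ ♛ ♚ ♝ · ♜│8
7│♟ ♟ ♟ ♟ ♟ ♟ · ♟│7
6│· · · · · · · ·│6
5│· · · ♞ · · ♟ ·│5
4│· · · · · · · ·│4
3│· · · · · · · ♘│3
2│♙ ♙ ♙ ♙ ♙ ♙ ♙ ♙│2
1│♖ · ♗ ♕ ♔ ♗ · ♖│1
  ─────────────────
  a b c d e f g h

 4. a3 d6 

  a b c d e f g h
  ─────────────────
8│♜ ♞ ♝ ♛ ♚ ♝ · ♜│8
7│♟ ♟ ♟ · ♟ ♟ · ♟│7
6│· · · ♟ · · · ·│6
5│· · · ♞ · · ♟ ·│5
4│· · · · · · · ·│4
3│♙ · · · · · · ♘│3
2│· ♙ ♙ ♙ ♙ ♙ ♙ ♙│2
1│♖ · ♗ ♕ ♔ ♗ · ♖│1
  ─────────────────
  a b c d e f g h

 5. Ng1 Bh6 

  a b c d e f g h
  ─────────────────
8│♜ ♞ ♝ ♛ ♚ · · ♜│8
7│♟ ♟ ♟ · ♟ ♟ · ♟│7
6│· · · ♟ · · · ♝│6
5│· · · ♞ · · ♟ ·│5
4│· · · · · · · ·│4
3│♙ · · · · · · ·│3
2│· ♙ ♙ ♙ ♙ ♙ ♙ ♙│2
1│♖ · ♗ ♕ ♔ ♗ ♘ ♖│1
  ─────────────────
  a b c d e f g h



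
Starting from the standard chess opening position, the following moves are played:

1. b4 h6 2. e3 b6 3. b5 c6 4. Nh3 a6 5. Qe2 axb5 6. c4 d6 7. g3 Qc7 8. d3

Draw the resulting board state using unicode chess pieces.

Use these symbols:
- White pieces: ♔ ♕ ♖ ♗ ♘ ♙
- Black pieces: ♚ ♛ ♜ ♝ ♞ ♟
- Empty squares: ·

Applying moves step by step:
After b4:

♜ ♞ ♝ ♛ ♚ ♝ ♞ ♜
♟ ♟ ♟ ♟ ♟ ♟ ♟ ♟
· · · · · · · ·
· · · · · · · ·
· ♙ · · · · · ·
· · · · · · · ·
♙ · ♙ ♙ ♙ ♙ ♙ ♙
♖ ♘ ♗ ♕ ♔ ♗ ♘ ♖


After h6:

♜ ♞ ♝ ♛ ♚ ♝ ♞ ♜
♟ ♟ ♟ ♟ ♟ ♟ ♟ ·
· · · · · · · ♟
· · · · · · · ·
· ♙ · · · · · ·
· · · · · · · ·
♙ · ♙ ♙ ♙ ♙ ♙ ♙
♖ ♘ ♗ ♕ ♔ ♗ ♘ ♖


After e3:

♜ ♞ ♝ ♛ ♚ ♝ ♞ ♜
♟ ♟ ♟ ♟ ♟ ♟ ♟ ·
· · · · · · · ♟
· · · · · · · ·
· ♙ · · · · · ·
· · · · ♙ · · ·
♙ · ♙ ♙ · ♙ ♙ ♙
♖ ♘ ♗ ♕ ♔ ♗ ♘ ♖


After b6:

♜ ♞ ♝ ♛ ♚ ♝ ♞ ♜
♟ · ♟ ♟ ♟ ♟ ♟ ·
· ♟ · · · · · ♟
· · · · · · · ·
· ♙ · · · · · ·
· · · · ♙ · · ·
♙ · ♙ ♙ · ♙ ♙ ♙
♖ ♘ ♗ ♕ ♔ ♗ ♘ ♖


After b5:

♜ ♞ ♝ ♛ ♚ ♝ ♞ ♜
♟ · ♟ ♟ ♟ ♟ ♟ ·
· ♟ · · · · · ♟
· ♙ · · · · · ·
· · · · · · · ·
· · · · ♙ · · ·
♙ · ♙ ♙ · ♙ ♙ ♙
♖ ♘ ♗ ♕ ♔ ♗ ♘ ♖


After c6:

♜ ♞ ♝ ♛ ♚ ♝ ♞ ♜
♟ · · ♟ ♟ ♟ ♟ ·
· ♟ ♟ · · · · ♟
· ♙ · · · · · ·
· · · · · · · ·
· · · · ♙ · · ·
♙ · ♙ ♙ · ♙ ♙ ♙
♖ ♘ ♗ ♕ ♔ ♗ ♘ ♖


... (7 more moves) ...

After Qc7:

♜ ♞ ♝ · ♚ ♝ ♞ ♜
· · ♛ · ♟ ♟ ♟ ·
· ♟ ♟ ♟ · · · ♟
· ♟ · · · · · ·
· · ♙ · · · · ·
· · · · ♙ · ♙ ♘
♙ · · ♙ ♕ ♙ · ♙
♖ ♘ ♗ · ♔ ♗ · ♖


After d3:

♜ ♞ ♝ · ♚ ♝ ♞ ♜
· · ♛ · ♟ ♟ ♟ ·
· ♟ ♟ ♟ · · · ♟
· ♟ · · · · · ·
· · ♙ · · · · ·
· · · ♙ ♙ · ♙ ♘
♙ · · · ♕ ♙ · ♙
♖ ♘ ♗ · ♔ ♗ · ♖



  a b c d e f g h
  ─────────────────
8│♜ ♞ ♝ · ♚ ♝ ♞ ♜│8
7│· · ♛ · ♟ ♟ ♟ ·│7
6│· ♟ ♟ ♟ · · · ♟│6
5│· ♟ · · · · · ·│5
4│· · ♙ · · · · ·│4
3│· · · ♙ ♙ · ♙ ♘│3
2│♙ · · · ♕ ♙ · ♙│2
1│♖ ♘ ♗ · ♔ ♗ · ♖│1
  ─────────────────
  a b c d e f g h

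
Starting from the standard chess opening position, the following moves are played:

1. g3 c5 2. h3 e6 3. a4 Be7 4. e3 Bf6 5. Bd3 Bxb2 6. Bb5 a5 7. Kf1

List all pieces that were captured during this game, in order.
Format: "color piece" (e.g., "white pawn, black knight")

Tracking captures:
  Bxb2: captured white pawn

white pawn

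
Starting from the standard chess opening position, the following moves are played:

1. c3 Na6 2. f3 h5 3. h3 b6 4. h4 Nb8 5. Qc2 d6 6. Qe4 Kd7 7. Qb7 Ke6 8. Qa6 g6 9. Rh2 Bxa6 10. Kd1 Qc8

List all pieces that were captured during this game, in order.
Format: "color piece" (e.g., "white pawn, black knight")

Tracking captures:
  Bxa6: captured white queen

white queen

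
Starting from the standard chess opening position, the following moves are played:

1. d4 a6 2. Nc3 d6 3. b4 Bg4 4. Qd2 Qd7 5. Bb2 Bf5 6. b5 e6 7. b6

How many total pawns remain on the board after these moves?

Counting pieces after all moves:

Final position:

  a b c d e f g h
  ─────────────────
8│♜ ♞ · · ♚ ♝ ♞ ♜│8
7│· ♟ ♟ ♛ · ♟ ♟ ♟│7
6│♟ ♙ · ♟ ♟ · · ·│6
5│· · · · · ♝ · ·│5
4│· · · ♙ · · · ·│4
3│· · ♘ · · · · ·│3
2│♙ ♗ ♙ ♕ ♙ ♙ ♙ ♙│2
1│♖ · · · ♔ ♗ ♘ ♖│1
  ─────────────────
  a b c d e f g h


16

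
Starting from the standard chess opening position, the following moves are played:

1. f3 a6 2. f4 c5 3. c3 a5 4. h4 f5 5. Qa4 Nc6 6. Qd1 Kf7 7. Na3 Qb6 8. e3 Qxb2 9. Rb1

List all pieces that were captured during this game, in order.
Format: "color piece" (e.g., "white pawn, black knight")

Tracking captures:
  Qxb2: captured white pawn

white pawn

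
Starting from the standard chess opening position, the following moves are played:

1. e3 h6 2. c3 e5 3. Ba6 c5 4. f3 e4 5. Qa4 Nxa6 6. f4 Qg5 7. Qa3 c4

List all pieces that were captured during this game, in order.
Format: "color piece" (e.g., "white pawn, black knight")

Tracking captures:
  Nxa6: captured white bishop

white bishop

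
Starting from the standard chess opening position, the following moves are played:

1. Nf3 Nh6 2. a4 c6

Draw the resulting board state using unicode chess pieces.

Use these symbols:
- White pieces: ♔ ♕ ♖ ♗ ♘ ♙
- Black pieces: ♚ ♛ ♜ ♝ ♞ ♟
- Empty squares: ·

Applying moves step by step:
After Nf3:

♜ ♞ ♝ ♛ ♚ ♝ ♞ ♜
♟ ♟ ♟ ♟ ♟ ♟ ♟ ♟
· · · · · · · ·
· · · · · · · ·
· · · · · · · ·
· · · · · ♘ · ·
♙ ♙ ♙ ♙ ♙ ♙ ♙ ♙
♖ ♘ ♗ ♕ ♔ ♗ · ♖


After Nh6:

♜ ♞ ♝ ♛ ♚ ♝ · ♜
♟ ♟ ♟ ♟ ♟ ♟ ♟ ♟
· · · · · · · ♞
· · · · · · · ·
· · · · · · · ·
· · · · · ♘ · ·
♙ ♙ ♙ ♙ ♙ ♙ ♙ ♙
♖ ♘ ♗ ♕ ♔ ♗ · ♖


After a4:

♜ ♞ ♝ ♛ ♚ ♝ · ♜
♟ ♟ ♟ ♟ ♟ ♟ ♟ ♟
· · · · · · · ♞
· · · · · · · ·
♙ · · · · · · ·
· · · · · ♘ · ·
· ♙ ♙ ♙ ♙ ♙ ♙ ♙
♖ ♘ ♗ ♕ ♔ ♗ · ♖


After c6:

♜ ♞ ♝ ♛ ♚ ♝ · ♜
♟ ♟ · ♟ ♟ ♟ ♟ ♟
· · ♟ · · · · ♞
· · · · · · · ·
♙ · · · · · · ·
· · · · · ♘ · ·
· ♙ ♙ ♙ ♙ ♙ ♙ ♙
♖ ♘ ♗ ♕ ♔ ♗ · ♖



  a b c d e f g h
  ─────────────────
8│♜ ♞ ♝ ♛ ♚ ♝ · ♜│8
7│♟ ♟ · ♟ ♟ ♟ ♟ ♟│7
6│· · ♟ · · · · ♞│6
5│· · · · · · · ·│5
4│♙ · · · · · · ·│4
3│· · · · · ♘ · ·│3
2│· ♙ ♙ ♙ ♙ ♙ ♙ ♙│2
1│♖ ♘ ♗ ♕ ♔ ♗ · ♖│1
  ─────────────────
  a b c d e f g h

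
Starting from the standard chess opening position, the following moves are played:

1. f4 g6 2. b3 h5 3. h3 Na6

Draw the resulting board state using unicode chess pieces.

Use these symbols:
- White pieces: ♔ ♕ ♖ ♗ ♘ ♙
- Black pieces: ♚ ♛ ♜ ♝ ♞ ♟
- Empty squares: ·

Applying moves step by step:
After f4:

♜ ♞ ♝ ♛ ♚ ♝ ♞ ♜
♟ ♟ ♟ ♟ ♟ ♟ ♟ ♟
· · · · · · · ·
· · · · · · · ·
· · · · · ♙ · ·
· · · · · · · ·
♙ ♙ ♙ ♙ ♙ · ♙ ♙
♖ ♘ ♗ ♕ ♔ ♗ ♘ ♖


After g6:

♜ ♞ ♝ ♛ ♚ ♝ ♞ ♜
♟ ♟ ♟ ♟ ♟ ♟ · ♟
· · · · · · ♟ ·
· · · · · · · ·
· · · · · ♙ · ·
· · · · · · · ·
♙ ♙ ♙ ♙ ♙ · ♙ ♙
♖ ♘ ♗ ♕ ♔ ♗ ♘ ♖


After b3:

♜ ♞ ♝ ♛ ♚ ♝ ♞ ♜
♟ ♟ ♟ ♟ ♟ ♟ · ♟
· · · · · · ♟ ·
· · · · · · · ·
· · · · · ♙ · ·
· ♙ · · · · · ·
♙ · ♙ ♙ ♙ · ♙ ♙
♖ ♘ ♗ ♕ ♔ ♗ ♘ ♖


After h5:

♜ ♞ ♝ ♛ ♚ ♝ ♞ ♜
♟ ♟ ♟ ♟ ♟ ♟ · ·
· · · · · · ♟ ·
· · · · · · · ♟
· · · · · ♙ · ·
· ♙ · · · · · ·
♙ · ♙ ♙ ♙ · ♙ ♙
♖ ♘ ♗ ♕ ♔ ♗ ♘ ♖


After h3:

♜ ♞ ♝ ♛ ♚ ♝ ♞ ♜
♟ ♟ ♟ ♟ ♟ ♟ · ·
· · · · · · ♟ ·
· · · · · · · ♟
· · · · · ♙ · ·
· ♙ · · · · · ♙
♙ · ♙ ♙ ♙ · ♙ ·
♖ ♘ ♗ ♕ ♔ ♗ ♘ ♖


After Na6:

♜ · ♝ ♛ ♚ ♝ ♞ ♜
♟ ♟ ♟ ♟ ♟ ♟ · ·
♞ · · · · · ♟ ·
· · · · · · · ♟
· · · · · ♙ · ·
· ♙ · · · · · ♙
♙ · ♙ ♙ ♙ · ♙ ·
♖ ♘ ♗ ♕ ♔ ♗ ♘ ♖



  a b c d e f g h
  ─────────────────
8│♜ · ♝ ♛ ♚ ♝ ♞ ♜│8
7│♟ ♟ ♟ ♟ ♟ ♟ · ·│7
6│♞ · · · · · ♟ ·│6
5│· · · · · · · ♟│5
4│· · · · · ♙ · ·│4
3│· ♙ · · · · · ♙│3
2│♙ · ♙ ♙ ♙ · ♙ ·│2
1│♖ ♘ ♗ ♕ ♔ ♗ ♘ ♖│1
  ─────────────────
  a b c d e f g h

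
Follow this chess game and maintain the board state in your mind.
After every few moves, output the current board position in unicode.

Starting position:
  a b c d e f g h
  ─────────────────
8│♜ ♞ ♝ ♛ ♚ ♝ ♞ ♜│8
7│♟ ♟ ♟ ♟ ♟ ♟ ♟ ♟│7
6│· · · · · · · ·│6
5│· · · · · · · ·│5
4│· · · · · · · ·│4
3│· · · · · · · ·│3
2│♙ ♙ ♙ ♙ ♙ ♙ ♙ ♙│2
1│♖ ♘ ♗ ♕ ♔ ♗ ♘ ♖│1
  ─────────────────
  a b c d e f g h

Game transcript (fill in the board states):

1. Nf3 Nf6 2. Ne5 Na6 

  a b c d e f g h
  ─────────────────
8│♜ · ♝ ♛ ♚ ♝ · ♜│8
7│♟ ♟ ♟ ♟ ♟ ♟ ♟ ♟│7
6│♞ · · · · ♞ · ·│6
5│· · · · ♘ · · ·│5
4│· · · · · · · ·│4
3│· · · · · · · ·│3
2│♙ ♙ ♙ ♙ ♙ ♙ ♙ ♙│2
1│♖ ♘ ♗ ♕ ♔ ♗ · ♖│1
  ─────────────────
  a b c d e f g h

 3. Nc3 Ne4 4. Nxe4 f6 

  a b c d e f g h
  ─────────────────
8│♜ · ♝ ♛ ♚ ♝ · ♜│8
7│♟ ♟ ♟ ♟ ♟ · ♟ ♟│7
6│♞ · · · · ♟ · ·│6
5│· · · · ♘ · · ·│5
4│· · · · ♘ · · ·│4
3│· · · · · · · ·│3
2│♙ ♙ ♙ ♙ ♙ ♙ ♙ ♙│2
1│♖ · ♗ ♕ ♔ ♗ · ♖│1
  ─────────────────
  a b c d e f g h

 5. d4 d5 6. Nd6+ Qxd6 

  a b c d e f g h
  ─────────────────
8│♜ · ♝ · ♚ ♝ · ♜│8
7│♟ ♟ ♟ · ♟ · ♟ ♟│7
6│♞ · · ♛ · ♟ · ·│6
5│· · · ♟ ♘ · · ·│5
4│· · · ♙ · · · ·│4
3│· · · · · · · ·│3
2│♙ ♙ ♙ · ♙ ♙ ♙ ♙│2
1│♖ · ♗ ♕ ♔ ♗ · ♖│1
  ─────────────────
  a b c d e f g h

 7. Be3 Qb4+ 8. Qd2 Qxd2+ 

  a b c d e f g h
  ─────────────────
8│♜ · ♝ · ♚ ♝ · ♜│8
7│♟ ♟ ♟ · ♟ · ♟ ♟│7
6│♞ · · · · ♟ · ·│6
5│· · · ♟ ♘ · · ·│5
4│· · · ♙ · · · ·│4
3│· · · · ♗ · · ·│3
2│♙ ♙ ♙ ♛ ♙ ♙ ♙ ♙│2
1│♖ · · · ♔ ♗ · ♖│1
  ─────────────────
  a b c d e f g h

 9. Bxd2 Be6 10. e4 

  a b c d e f g h
  ─────────────────
8│♜ · · · ♚ ♝ · ♜│8
7│♟ ♟ ♟ · ♟ · ♟ ♟│7
6│♞ · · · ♝ ♟ · ·│6
5│· · · ♟ ♘ · · ·│5
4│· · · ♙ ♙ · · ·│4
3│· · · · · · · ·│3
2│♙ ♙ ♙ ♗ · ♙ ♙ ♙│2
1│♖ · · · ♔ ♗ · ♖│1
  ─────────────────
  a b c d e f g h


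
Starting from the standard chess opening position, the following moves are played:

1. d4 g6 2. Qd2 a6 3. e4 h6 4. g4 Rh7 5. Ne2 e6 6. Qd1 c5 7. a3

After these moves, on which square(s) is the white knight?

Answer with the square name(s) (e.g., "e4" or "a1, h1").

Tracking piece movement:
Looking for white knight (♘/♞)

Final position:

  a b c d e f g h
  ─────────────────
8│♜ ♞ ♝ ♛ ♚ ♝ ♞ ·│8
7│· ♟ · ♟ · ♟ · ♜│7
6│♟ · · · ♟ · ♟ ♟│6
5│· · ♟ · · · · ·│5
4│· · · ♙ ♙ · ♙ ·│4
3│♙ · · · · · · ·│3
2│· ♙ ♙ · ♘ ♙ · ♙│2
1│♖ ♘ ♗ ♕ ♔ ♗ · ♖│1
  ─────────────────
  a b c d e f g h


b1, e2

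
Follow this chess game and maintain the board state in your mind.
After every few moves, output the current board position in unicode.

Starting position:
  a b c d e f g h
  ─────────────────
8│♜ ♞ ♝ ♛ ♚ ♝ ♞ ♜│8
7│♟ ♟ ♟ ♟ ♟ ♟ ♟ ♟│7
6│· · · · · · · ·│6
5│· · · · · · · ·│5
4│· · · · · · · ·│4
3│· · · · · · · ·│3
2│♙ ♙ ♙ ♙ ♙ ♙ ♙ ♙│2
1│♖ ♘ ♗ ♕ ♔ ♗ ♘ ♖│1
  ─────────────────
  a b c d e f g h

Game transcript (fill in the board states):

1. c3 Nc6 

  a b c d e f g h
  ─────────────────
8│♜ · ♝ ♛ ♚ ♝ ♞ ♜│8
7│♟ ♟ ♟ ♟ ♟ ♟ ♟ ♟│7
6│· · ♞ · · · · ·│6
5│· · · · · · · ·│5
4│· · · · · · · ·│4
3│· · ♙ · · · · ·│3
2│♙ ♙ · ♙ ♙ ♙ ♙ ♙│2
1│♖ ♘ ♗ ♕ ♔ ♗ ♘ ♖│1
  ─────────────────
  a b c d e f g h

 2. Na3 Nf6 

  a b c d e f g h
  ─────────────────
8│♜ · ♝ ♛ ♚ ♝ · ♜│8
7│♟ ♟ ♟ ♟ ♟ ♟ ♟ ♟│7
6│· · ♞ · · ♞ · ·│6
5│· · · · · · · ·│5
4│· · · · · · · ·│4
3│♘ · ♙ · · · · ·│3
2│♙ ♙ · ♙ ♙ ♙ ♙ ♙│2
1│♖ · ♗ ♕ ♔ ♗ ♘ ♖│1
  ─────────────────
  a b c d e f g h

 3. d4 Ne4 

  a b c d e f g h
  ─────────────────
8│♜ · ♝ ♛ ♚ ♝ · ♜│8
7│♟ ♟ ♟ ♟ ♟ ♟ ♟ ♟│7
6│· · ♞ · · · · ·│6
5│· · · · · · · ·│5
4│· · · ♙ ♞ · · ·│4
3│♘ · ♙ · · · · ·│3
2│♙ ♙ · · ♙ ♙ ♙ ♙│2
1│♖ · ♗ ♕ ♔ ♗ ♘ ♖│1
  ─────────────────
  a b c d e f g h

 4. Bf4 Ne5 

  a b c d e f g h
  ─────────────────
8│♜ · ♝ ♛ ♚ ♝ · ♜│8
7│♟ ♟ ♟ ♟ ♟ ♟ ♟ ♟│7
6│· · · · · · · ·│6
5│· · · · ♞ · · ·│5
4│· · · ♙ ♞ ♗ · ·│4
3│♘ · ♙ · · · · ·│3
2│♙ ♙ · · ♙ ♙ ♙ ♙│2
1│♖ · · ♕ ♔ ♗ ♘ ♖│1
  ─────────────────
  a b c d e f g h

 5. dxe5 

  a b c d e f g h
  ─────────────────
8│♜ · ♝ ♛ ♚ ♝ · ♜│8
7│♟ ♟ ♟ ♟ ♟ ♟ ♟ ♟│7
6│· · · · · · · ·│6
5│· · · · ♙ · · ·│5
4│· · · · ♞ ♗ · ·│4
3│♘ · ♙ · · · · ·│3
2│♙ ♙ · · ♙ ♙ ♙ ♙│2
1│♖ · · ♕ ♔ ♗ ♘ ♖│1
  ─────────────────
  a b c d e f g h


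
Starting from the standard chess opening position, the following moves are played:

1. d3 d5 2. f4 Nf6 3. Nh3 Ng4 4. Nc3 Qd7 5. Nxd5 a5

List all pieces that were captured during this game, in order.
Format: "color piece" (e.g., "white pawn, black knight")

Tracking captures:
  Nxd5: captured black pawn

black pawn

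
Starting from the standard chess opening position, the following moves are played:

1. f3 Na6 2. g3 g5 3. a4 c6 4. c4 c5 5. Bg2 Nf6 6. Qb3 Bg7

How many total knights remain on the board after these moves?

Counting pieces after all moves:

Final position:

  a b c d e f g h
  ─────────────────
8│♜ · ♝ ♛ ♚ · · ♜│8
7│♟ ♟ · ♟ ♟ ♟ ♝ ♟│7
6│♞ · · · · ♞ · ·│6
5│· · ♟ · · · ♟ ·│5
4│♙ · ♙ · · · · ·│4
3│· ♕ · · · ♙ ♙ ·│3
2│· ♙ · ♙ ♙ · ♗ ♙│2
1│♖ ♘ ♗ · ♔ · ♘ ♖│1
  ─────────────────
  a b c d e f g h


4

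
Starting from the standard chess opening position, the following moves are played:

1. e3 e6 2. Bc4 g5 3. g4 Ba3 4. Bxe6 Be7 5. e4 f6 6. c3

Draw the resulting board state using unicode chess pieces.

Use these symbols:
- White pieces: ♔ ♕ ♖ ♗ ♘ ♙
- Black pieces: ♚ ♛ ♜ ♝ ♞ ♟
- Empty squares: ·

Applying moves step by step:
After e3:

♜ ♞ ♝ ♛ ♚ ♝ ♞ ♜
♟ ♟ ♟ ♟ ♟ ♟ ♟ ♟
· · · · · · · ·
· · · · · · · ·
· · · · · · · ·
· · · · ♙ · · ·
♙ ♙ ♙ ♙ · ♙ ♙ ♙
♖ ♘ ♗ ♕ ♔ ♗ ♘ ♖


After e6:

♜ ♞ ♝ ♛ ♚ ♝ ♞ ♜
♟ ♟ ♟ ♟ · ♟ ♟ ♟
· · · · ♟ · · ·
· · · · · · · ·
· · · · · · · ·
· · · · ♙ · · ·
♙ ♙ ♙ ♙ · ♙ ♙ ♙
♖ ♘ ♗ ♕ ♔ ♗ ♘ ♖


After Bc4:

♜ ♞ ♝ ♛ ♚ ♝ ♞ ♜
♟ ♟ ♟ ♟ · ♟ ♟ ♟
· · · · ♟ · · ·
· · · · · · · ·
· · ♗ · · · · ·
· · · · ♙ · · ·
♙ ♙ ♙ ♙ · ♙ ♙ ♙
♖ ♘ ♗ ♕ ♔ · ♘ ♖


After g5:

♜ ♞ ♝ ♛ ♚ ♝ ♞ ♜
♟ ♟ ♟ ♟ · ♟ · ♟
· · · · ♟ · · ·
· · · · · · ♟ ·
· · ♗ · · · · ·
· · · · ♙ · · ·
♙ ♙ ♙ ♙ · ♙ ♙ ♙
♖ ♘ ♗ ♕ ♔ · ♘ ♖


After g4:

♜ ♞ ♝ ♛ ♚ ♝ ♞ ♜
♟ ♟ ♟ ♟ · ♟ · ♟
· · · · ♟ · · ·
· · · · · · ♟ ·
· · ♗ · · · ♙ ·
· · · · ♙ · · ·
♙ ♙ ♙ ♙ · ♙ · ♙
♖ ♘ ♗ ♕ ♔ · ♘ ♖


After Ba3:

♜ ♞ ♝ ♛ ♚ · ♞ ♜
♟ ♟ ♟ ♟ · ♟ · ♟
· · · · ♟ · · ·
· · · · · · ♟ ·
· · ♗ · · · ♙ ·
♝ · · · ♙ · · ·
♙ ♙ ♙ ♙ · ♙ · ♙
♖ ♘ ♗ ♕ ♔ · ♘ ♖


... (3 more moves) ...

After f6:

♜ ♞ ♝ ♛ ♚ · ♞ ♜
♟ ♟ ♟ ♟ ♝ · · ♟
· · · · ♗ ♟ · ·
· · · · · · ♟ ·
· · · · ♙ · ♙ ·
· · · · · · · ·
♙ ♙ ♙ ♙ · ♙ · ♙
♖ ♘ ♗ ♕ ♔ · ♘ ♖


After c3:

♜ ♞ ♝ ♛ ♚ · ♞ ♜
♟ ♟ ♟ ♟ ♝ · · ♟
· · · · ♗ ♟ · ·
· · · · · · ♟ ·
· · · · ♙ · ♙ ·
· · ♙ · · · · ·
♙ ♙ · ♙ · ♙ · ♙
♖ ♘ ♗ ♕ ♔ · ♘ ♖



  a b c d e f g h
  ─────────────────
8│♜ ♞ ♝ ♛ ♚ · ♞ ♜│8
7│♟ ♟ ♟ ♟ ♝ · · ♟│7
6│· · · · ♗ ♟ · ·│6
5│· · · · · · ♟ ·│5
4│· · · · ♙ · ♙ ·│4
3│· · ♙ · · · · ·│3
2│♙ ♙ · ♙ · ♙ · ♙│2
1│♖ ♘ ♗ ♕ ♔ · ♘ ♖│1
  ─────────────────
  a b c d e f g h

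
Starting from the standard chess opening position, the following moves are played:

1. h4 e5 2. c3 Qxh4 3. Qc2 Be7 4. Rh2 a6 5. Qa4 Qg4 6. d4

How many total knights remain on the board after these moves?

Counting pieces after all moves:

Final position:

  a b c d e f g h
  ─────────────────
8│♜ ♞ ♝ · ♚ · ♞ ♜│8
7│· ♟ ♟ ♟ ♝ ♟ ♟ ♟│7
6│♟ · · · · · · ·│6
5│· · · · ♟ · · ·│5
4│♕ · · ♙ · · ♛ ·│4
3│· · ♙ · · · · ·│3
2│♙ ♙ · · ♙ ♙ ♙ ♖│2
1│♖ ♘ ♗ · ♔ ♗ ♘ ·│1
  ─────────────────
  a b c d e f g h


4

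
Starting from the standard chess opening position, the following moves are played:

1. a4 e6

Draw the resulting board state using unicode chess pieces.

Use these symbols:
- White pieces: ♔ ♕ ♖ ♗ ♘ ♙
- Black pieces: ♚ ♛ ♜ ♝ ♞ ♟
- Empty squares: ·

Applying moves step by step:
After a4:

♜ ♞ ♝ ♛ ♚ ♝ ♞ ♜
♟ ♟ ♟ ♟ ♟ ♟ ♟ ♟
· · · · · · · ·
· · · · · · · ·
♙ · · · · · · ·
· · · · · · · ·
· ♙ ♙ ♙ ♙ ♙ ♙ ♙
♖ ♘ ♗ ♕ ♔ ♗ ♘ ♖


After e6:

♜ ♞ ♝ ♛ ♚ ♝ ♞ ♜
♟ ♟ ♟ ♟ · ♟ ♟ ♟
· · · · ♟ · · ·
· · · · · · · ·
♙ · · · · · · ·
· · · · · · · ·
· ♙ ♙ ♙ ♙ ♙ ♙ ♙
♖ ♘ ♗ ♕ ♔ ♗ ♘ ♖



  a b c d e f g h
  ─────────────────
8│♜ ♞ ♝ ♛ ♚ ♝ ♞ ♜│8
7│♟ ♟ ♟ ♟ · ♟ ♟ ♟│7
6│· · · · ♟ · · ·│6
5│· · · · · · · ·│5
4│♙ · · · · · · ·│4
3│· · · · · · · ·│3
2│· ♙ ♙ ♙ ♙ ♙ ♙ ♙│2
1│♖ ♘ ♗ ♕ ♔ ♗ ♘ ♖│1
  ─────────────────
  a b c d e f g h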